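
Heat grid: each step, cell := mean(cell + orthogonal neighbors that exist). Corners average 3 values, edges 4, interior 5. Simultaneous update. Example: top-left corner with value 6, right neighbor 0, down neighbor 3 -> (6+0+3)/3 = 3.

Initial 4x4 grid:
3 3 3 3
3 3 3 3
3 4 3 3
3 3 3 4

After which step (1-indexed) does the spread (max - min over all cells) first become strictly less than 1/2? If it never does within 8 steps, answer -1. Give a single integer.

Answer: 1

Derivation:
Step 1: max=10/3, min=3, spread=1/3
  -> spread < 1/2 first at step 1
Step 2: max=59/18, min=3, spread=5/18
Step 3: max=7007/2160, min=145/48, spread=241/1080
Step 4: max=208349/64800, min=36499/12000, spread=3517/20250
Step 5: max=6223079/1944000, min=220291/72000, spread=137611/972000
Step 6: max=37156573/11664000, min=442021/144000, spread=169109/1458000
Step 7: max=5556420827/1749600000, min=997709843/324000000, spread=421969187/4374000000
Step 8: max=166201168889/52488000000, min=30005627243/9720000000, spread=5213477221/65610000000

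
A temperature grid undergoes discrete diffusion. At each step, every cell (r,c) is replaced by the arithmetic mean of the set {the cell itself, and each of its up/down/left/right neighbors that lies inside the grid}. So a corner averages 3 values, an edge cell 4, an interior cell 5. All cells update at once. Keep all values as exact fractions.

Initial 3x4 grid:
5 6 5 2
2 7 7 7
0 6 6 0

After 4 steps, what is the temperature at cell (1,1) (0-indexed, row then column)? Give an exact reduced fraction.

Step 1: cell (1,1) = 28/5
Step 2: cell (1,1) = 26/5
Step 3: cell (1,1) = 1919/400
Step 4: cell (1,1) = 28753/6000
Full grid after step 4:
  30263/6480 211063/43200 218879/43200 12757/2592
  127837/28800 28753/6000 58811/12000 70493/14400
  56021/12960 98119/21600 103877/21600 6151/1296

Answer: 28753/6000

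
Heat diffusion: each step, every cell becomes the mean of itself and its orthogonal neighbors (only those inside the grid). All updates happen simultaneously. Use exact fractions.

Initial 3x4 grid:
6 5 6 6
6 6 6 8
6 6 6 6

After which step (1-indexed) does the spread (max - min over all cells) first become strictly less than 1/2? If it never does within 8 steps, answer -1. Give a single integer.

Step 1: max=20/3, min=17/3, spread=1
Step 2: max=787/120, min=689/120, spread=49/60
Step 3: max=6917/1080, min=6269/1080, spread=3/5
Step 4: max=2730763/432000, min=190511/32400, spread=571849/1296000
  -> spread < 1/2 first at step 4
Step 5: max=24411233/3888000, min=5737097/972000, spread=97523/259200
Step 6: max=1454334007/233280000, min=173279129/29160000, spread=302671/1036800
Step 7: max=86930757413/13996800000, min=10435556311/1749600000, spread=45950759/186624000
Step 8: max=5195339355967/839808000000, min=628611705449/104976000000, spread=443855233/2239488000

Answer: 4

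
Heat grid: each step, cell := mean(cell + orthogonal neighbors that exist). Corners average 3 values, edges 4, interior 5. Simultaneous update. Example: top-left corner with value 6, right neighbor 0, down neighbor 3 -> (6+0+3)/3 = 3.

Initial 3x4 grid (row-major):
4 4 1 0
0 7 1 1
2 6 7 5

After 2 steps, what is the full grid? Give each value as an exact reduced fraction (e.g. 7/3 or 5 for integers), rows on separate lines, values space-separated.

After step 1:
  8/3 4 3/2 2/3
  13/4 18/5 17/5 7/4
  8/3 11/2 19/4 13/3
After step 2:
  119/36 353/120 287/120 47/36
  731/240 79/20 3 203/80
  137/36 991/240 1079/240 65/18

Answer: 119/36 353/120 287/120 47/36
731/240 79/20 3 203/80
137/36 991/240 1079/240 65/18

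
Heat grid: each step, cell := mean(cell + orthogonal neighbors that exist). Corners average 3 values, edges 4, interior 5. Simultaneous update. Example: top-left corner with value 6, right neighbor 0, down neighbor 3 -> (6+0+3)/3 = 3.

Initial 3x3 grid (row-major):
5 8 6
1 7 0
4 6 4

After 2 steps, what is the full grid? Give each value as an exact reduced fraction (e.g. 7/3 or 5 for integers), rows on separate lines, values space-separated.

Answer: 185/36 607/120 185/36
1019/240 493/100 333/80
79/18 333/80 77/18

Derivation:
After step 1:
  14/3 13/2 14/3
  17/4 22/5 17/4
  11/3 21/4 10/3
After step 2:
  185/36 607/120 185/36
  1019/240 493/100 333/80
  79/18 333/80 77/18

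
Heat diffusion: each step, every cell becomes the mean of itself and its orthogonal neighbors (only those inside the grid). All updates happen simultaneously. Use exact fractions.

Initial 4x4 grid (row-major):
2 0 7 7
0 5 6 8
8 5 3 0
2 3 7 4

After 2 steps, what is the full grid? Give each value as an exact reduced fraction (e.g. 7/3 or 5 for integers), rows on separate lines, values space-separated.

Answer: 95/36 371/120 649/120 211/36
341/120 421/100 469/100 83/15
499/120 101/25 114/25 253/60
37/9 529/120 491/120 35/9

Derivation:
After step 1:
  2/3 7/2 5 22/3
  15/4 16/5 29/5 21/4
  15/4 24/5 21/5 15/4
  13/3 17/4 17/4 11/3
After step 2:
  95/36 371/120 649/120 211/36
  341/120 421/100 469/100 83/15
  499/120 101/25 114/25 253/60
  37/9 529/120 491/120 35/9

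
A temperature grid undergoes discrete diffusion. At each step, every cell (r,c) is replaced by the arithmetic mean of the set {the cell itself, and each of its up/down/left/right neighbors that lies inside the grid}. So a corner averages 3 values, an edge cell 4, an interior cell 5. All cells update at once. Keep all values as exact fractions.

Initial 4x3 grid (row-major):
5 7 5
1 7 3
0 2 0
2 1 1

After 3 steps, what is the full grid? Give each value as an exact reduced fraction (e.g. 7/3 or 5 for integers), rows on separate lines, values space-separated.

After step 1:
  13/3 6 5
  13/4 4 15/4
  5/4 2 3/2
  1 3/2 2/3
After step 2:
  163/36 29/6 59/12
  77/24 19/5 57/16
  15/8 41/20 95/48
  5/4 31/24 11/9
After step 3:
  905/216 1627/360 71/16
  1207/360 4189/1200 1711/480
  503/240 2639/1200 3173/1440
  53/36 2093/1440 647/432

Answer: 905/216 1627/360 71/16
1207/360 4189/1200 1711/480
503/240 2639/1200 3173/1440
53/36 2093/1440 647/432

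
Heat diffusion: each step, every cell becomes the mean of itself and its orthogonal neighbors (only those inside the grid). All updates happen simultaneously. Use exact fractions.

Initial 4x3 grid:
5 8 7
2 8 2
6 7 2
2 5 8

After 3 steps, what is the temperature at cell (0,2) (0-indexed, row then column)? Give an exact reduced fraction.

Step 1: cell (0,2) = 17/3
Step 2: cell (0,2) = 209/36
Step 3: cell (0,2) = 6017/1080
Full grid after step 3:
  1979/360 2063/360 6017/1080
  1271/240 319/60 3883/720
  3533/720 3083/600 407/80
  2639/540 1439/288 913/180

Answer: 6017/1080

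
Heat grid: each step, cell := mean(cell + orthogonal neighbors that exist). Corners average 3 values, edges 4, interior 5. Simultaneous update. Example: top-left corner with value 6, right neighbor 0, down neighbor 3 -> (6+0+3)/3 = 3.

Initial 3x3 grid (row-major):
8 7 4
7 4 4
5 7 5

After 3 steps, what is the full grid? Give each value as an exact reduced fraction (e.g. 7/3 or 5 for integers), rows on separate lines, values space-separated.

After step 1:
  22/3 23/4 5
  6 29/5 17/4
  19/3 21/4 16/3
After step 2:
  229/36 1433/240 5
  191/30 541/100 1223/240
  211/36 1363/240 89/18
After step 3:
  13463/2160 81871/14400 241/45
  21599/3600 11409/2000 73621/14400
  12893/2160 78821/14400 5659/1080

Answer: 13463/2160 81871/14400 241/45
21599/3600 11409/2000 73621/14400
12893/2160 78821/14400 5659/1080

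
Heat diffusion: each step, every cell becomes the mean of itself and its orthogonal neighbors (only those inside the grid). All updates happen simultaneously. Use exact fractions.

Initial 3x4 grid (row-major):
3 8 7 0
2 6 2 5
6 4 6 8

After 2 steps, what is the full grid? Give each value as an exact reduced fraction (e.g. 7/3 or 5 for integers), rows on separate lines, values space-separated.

After step 1:
  13/3 6 17/4 4
  17/4 22/5 26/5 15/4
  4 11/2 5 19/3
After step 2:
  175/36 1139/240 389/80 4
  1019/240 507/100 113/25 1157/240
  55/12 189/40 661/120 181/36

Answer: 175/36 1139/240 389/80 4
1019/240 507/100 113/25 1157/240
55/12 189/40 661/120 181/36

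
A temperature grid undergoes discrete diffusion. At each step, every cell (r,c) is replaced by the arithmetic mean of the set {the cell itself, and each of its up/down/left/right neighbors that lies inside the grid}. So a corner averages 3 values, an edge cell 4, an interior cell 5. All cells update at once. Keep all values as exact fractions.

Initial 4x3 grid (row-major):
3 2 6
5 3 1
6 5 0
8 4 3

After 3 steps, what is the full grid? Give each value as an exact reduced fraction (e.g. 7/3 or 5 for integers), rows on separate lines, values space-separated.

Answer: 8027/2160 24053/7200 2159/720
29273/7200 10567/3000 7091/2400
3767/800 2893/750 22703/7200
1189/240 7697/1800 7271/2160

Derivation:
After step 1:
  10/3 7/2 3
  17/4 16/5 5/2
  6 18/5 9/4
  6 5 7/3
After step 2:
  133/36 391/120 3
  1007/240 341/100 219/80
  397/80 401/100 641/240
  17/3 127/30 115/36
After step 3:
  8027/2160 24053/7200 2159/720
  29273/7200 10567/3000 7091/2400
  3767/800 2893/750 22703/7200
  1189/240 7697/1800 7271/2160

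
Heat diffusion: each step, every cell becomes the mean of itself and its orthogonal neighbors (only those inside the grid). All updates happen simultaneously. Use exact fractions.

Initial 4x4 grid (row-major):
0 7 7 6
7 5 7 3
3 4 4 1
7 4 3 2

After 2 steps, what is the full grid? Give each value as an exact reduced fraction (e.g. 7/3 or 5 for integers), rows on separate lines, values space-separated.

Answer: 79/18 133/24 661/120 49/9
59/12 237/50 26/5 1037/240
53/12 471/100 15/4 251/80
173/36 197/48 271/80 31/12

Derivation:
After step 1:
  14/3 19/4 27/4 16/3
  15/4 6 26/5 17/4
  21/4 4 19/5 5/2
  14/3 9/2 13/4 2
After step 2:
  79/18 133/24 661/120 49/9
  59/12 237/50 26/5 1037/240
  53/12 471/100 15/4 251/80
  173/36 197/48 271/80 31/12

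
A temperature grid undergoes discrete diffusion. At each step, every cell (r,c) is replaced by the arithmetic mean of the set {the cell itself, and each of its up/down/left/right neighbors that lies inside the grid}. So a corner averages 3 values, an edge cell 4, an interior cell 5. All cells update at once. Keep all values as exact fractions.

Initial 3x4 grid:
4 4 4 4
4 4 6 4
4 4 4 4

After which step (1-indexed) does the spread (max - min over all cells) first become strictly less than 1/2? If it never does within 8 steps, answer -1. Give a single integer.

Answer: 2

Derivation:
Step 1: max=9/2, min=4, spread=1/2
Step 2: max=223/50, min=4, spread=23/50
  -> spread < 1/2 first at step 2
Step 3: max=10411/2400, min=813/200, spread=131/480
Step 4: max=92951/21600, min=14791/3600, spread=841/4320
Step 5: max=37102051/8640000, min=2973373/720000, spread=56863/345600
Step 6: max=332574341/77760000, min=26909543/6480000, spread=386393/3110400
Step 7: max=132809723131/31104000000, min=10788358813/2592000000, spread=26795339/248832000
Step 8: max=7948775714129/1866240000000, min=649166149667/155520000000, spread=254051069/2985984000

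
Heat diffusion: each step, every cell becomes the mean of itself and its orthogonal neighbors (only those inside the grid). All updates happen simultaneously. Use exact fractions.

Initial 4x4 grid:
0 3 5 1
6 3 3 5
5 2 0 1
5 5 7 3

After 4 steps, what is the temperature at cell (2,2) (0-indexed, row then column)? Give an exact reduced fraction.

Step 1: cell (2,2) = 13/5
Step 2: cell (2,2) = 74/25
Step 3: cell (2,2) = 3839/1200
Step 4: cell (2,2) = 117113/36000
Full grid after step 4:
  70667/21600 76067/24000 659971/216000 97181/32400
  15731/4500 65843/20000 278363/90000 644611/216000
  1917/500 108683/30000 117113/36000 132791/43200
  2963/720 138839/36000 75469/21600 209143/64800

Answer: 117113/36000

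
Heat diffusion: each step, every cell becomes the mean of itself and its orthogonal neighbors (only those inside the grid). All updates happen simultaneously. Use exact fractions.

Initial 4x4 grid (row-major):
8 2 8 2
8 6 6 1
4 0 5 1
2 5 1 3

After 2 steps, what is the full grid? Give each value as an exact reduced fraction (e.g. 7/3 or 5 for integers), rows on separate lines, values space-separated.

After step 1:
  6 6 9/2 11/3
  13/2 22/5 26/5 5/2
  7/2 4 13/5 5/2
  11/3 2 7/2 5/3
After step 2:
  37/6 209/40 581/120 32/9
  51/10 261/50 96/25 52/15
  53/12 33/10 89/25 139/60
  55/18 79/24 293/120 23/9

Answer: 37/6 209/40 581/120 32/9
51/10 261/50 96/25 52/15
53/12 33/10 89/25 139/60
55/18 79/24 293/120 23/9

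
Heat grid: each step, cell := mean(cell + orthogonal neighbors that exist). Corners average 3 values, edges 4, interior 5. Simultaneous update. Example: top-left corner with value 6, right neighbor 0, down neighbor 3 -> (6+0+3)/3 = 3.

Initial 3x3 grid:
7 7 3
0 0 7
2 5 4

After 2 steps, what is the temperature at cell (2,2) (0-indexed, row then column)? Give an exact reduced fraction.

Step 1: cell (2,2) = 16/3
Step 2: cell (2,2) = 139/36
Full grid after step 2:
  67/18 1103/240 161/36
  261/80 331/100 183/40
  22/9 853/240 139/36

Answer: 139/36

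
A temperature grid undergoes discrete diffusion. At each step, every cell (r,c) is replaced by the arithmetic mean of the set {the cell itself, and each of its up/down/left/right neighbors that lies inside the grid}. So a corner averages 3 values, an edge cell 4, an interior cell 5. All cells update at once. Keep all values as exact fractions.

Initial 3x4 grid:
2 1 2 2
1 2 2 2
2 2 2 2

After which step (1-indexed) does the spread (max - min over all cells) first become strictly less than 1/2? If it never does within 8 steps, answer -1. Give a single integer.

Answer: 2

Derivation:
Step 1: max=2, min=4/3, spread=2/3
Step 2: max=2, min=127/80, spread=33/80
  -> spread < 1/2 first at step 2
Step 3: max=2, min=3461/2160, spread=859/2160
Step 4: max=3521/1800, min=217597/129600, spread=7183/25920
Step 5: max=209789/108000, min=13212923/7776000, spread=378377/1555200
Step 6: max=2070211/1080000, min=807458377/466560000, spread=3474911/18662400
Step 7: max=184946011/97200000, min=48904399643/27993600000, spread=174402061/1119744000
Step 8: max=22016183273/11664000000, min=2961947433937/1679616000000, spread=1667063659/13436928000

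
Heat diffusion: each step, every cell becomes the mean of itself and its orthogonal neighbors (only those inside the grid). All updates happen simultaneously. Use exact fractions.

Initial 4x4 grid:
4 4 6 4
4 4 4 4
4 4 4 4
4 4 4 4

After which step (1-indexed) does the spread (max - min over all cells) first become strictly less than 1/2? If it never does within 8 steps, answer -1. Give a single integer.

Step 1: max=14/3, min=4, spread=2/3
Step 2: max=271/60, min=4, spread=31/60
Step 3: max=2371/540, min=4, spread=211/540
  -> spread < 1/2 first at step 3
Step 4: max=232843/54000, min=4, spread=16843/54000
Step 5: max=2082643/486000, min=18079/4500, spread=130111/486000
Step 6: max=61962367/14580000, min=1087159/270000, spread=3255781/14580000
Step 7: max=1849953691/437400000, min=1091107/270000, spread=82360351/437400000
Step 8: max=55239316891/13122000000, min=196906441/48600000, spread=2074577821/13122000000

Answer: 3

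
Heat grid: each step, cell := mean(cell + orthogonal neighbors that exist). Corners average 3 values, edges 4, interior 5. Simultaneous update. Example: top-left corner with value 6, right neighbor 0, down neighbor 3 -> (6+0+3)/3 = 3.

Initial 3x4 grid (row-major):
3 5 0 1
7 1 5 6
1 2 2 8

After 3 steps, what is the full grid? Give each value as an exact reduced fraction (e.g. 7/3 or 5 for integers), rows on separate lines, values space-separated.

After step 1:
  5 9/4 11/4 7/3
  3 4 14/5 5
  10/3 3/2 17/4 16/3
After step 2:
  41/12 7/2 38/15 121/36
  23/6 271/100 94/25 58/15
  47/18 157/48 833/240 175/36
After step 3:
  43/12 76/25 11839/3600 1757/540
  5657/1800 20489/6000 19609/6000 1783/450
  1399/432 21713/7200 27653/7200 8783/2160

Answer: 43/12 76/25 11839/3600 1757/540
5657/1800 20489/6000 19609/6000 1783/450
1399/432 21713/7200 27653/7200 8783/2160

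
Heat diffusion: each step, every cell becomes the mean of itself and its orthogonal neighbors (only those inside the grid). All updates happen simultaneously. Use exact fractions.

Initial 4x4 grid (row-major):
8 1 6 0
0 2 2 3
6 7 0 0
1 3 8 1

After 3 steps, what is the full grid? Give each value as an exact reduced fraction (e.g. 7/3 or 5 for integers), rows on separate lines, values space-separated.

Answer: 199/60 82/25 791/300 1717/720
2093/600 387/125 5383/2000 5203/2400
6401/1800 20279/6000 1433/500 5507/2400
8021/2160 26279/7200 7357/2400 241/90

Derivation:
After step 1:
  3 17/4 9/4 3
  4 12/5 13/5 5/4
  7/2 18/5 17/5 1
  10/3 19/4 3 3
After step 2:
  15/4 119/40 121/40 13/6
  129/40 337/100 119/50 157/80
  433/120 353/100 68/25 173/80
  139/36 881/240 283/80 7/3
After step 3:
  199/60 82/25 791/300 1717/720
  2093/600 387/125 5383/2000 5203/2400
  6401/1800 20279/6000 1433/500 5507/2400
  8021/2160 26279/7200 7357/2400 241/90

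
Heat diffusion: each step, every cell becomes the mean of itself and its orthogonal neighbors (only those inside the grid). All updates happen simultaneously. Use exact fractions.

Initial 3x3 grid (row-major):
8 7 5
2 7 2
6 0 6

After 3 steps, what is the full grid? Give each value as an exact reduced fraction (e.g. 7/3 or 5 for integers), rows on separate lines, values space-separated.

Answer: 5633/1080 78727/14400 10531/2160
72127/14400 26599/6000 2111/450
4403/1080 61627/14400 8311/2160

Derivation:
After step 1:
  17/3 27/4 14/3
  23/4 18/5 5
  8/3 19/4 8/3
After step 2:
  109/18 1241/240 197/36
  1061/240 517/100 239/60
  79/18 821/240 149/36
After step 3:
  5633/1080 78727/14400 10531/2160
  72127/14400 26599/6000 2111/450
  4403/1080 61627/14400 8311/2160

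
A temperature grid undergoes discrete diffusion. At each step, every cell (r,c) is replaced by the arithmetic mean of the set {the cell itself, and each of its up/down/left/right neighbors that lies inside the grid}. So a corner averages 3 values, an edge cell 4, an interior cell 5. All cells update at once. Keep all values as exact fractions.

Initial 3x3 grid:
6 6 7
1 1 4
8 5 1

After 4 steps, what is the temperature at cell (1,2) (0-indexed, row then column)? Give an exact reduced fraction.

Step 1: cell (1,2) = 13/4
Step 2: cell (1,2) = 313/80
Step 3: cell (1,2) = 19051/4800
Step 4: cell (1,2) = 1160897/288000
Full grid after step 4:
  69731/16200 154909/36000 550523/129600
  37321/9000 15277/3750 1160897/288000
  516773/129600 1122647/288000 62081/16200

Answer: 1160897/288000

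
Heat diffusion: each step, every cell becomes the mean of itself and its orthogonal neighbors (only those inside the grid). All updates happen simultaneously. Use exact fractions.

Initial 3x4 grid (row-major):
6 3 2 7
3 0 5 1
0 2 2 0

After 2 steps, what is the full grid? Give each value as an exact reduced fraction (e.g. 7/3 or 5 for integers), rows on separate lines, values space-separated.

After step 1:
  4 11/4 17/4 10/3
  9/4 13/5 2 13/4
  5/3 1 9/4 1
After step 2:
  3 17/5 37/12 65/18
  631/240 53/25 287/100 115/48
  59/36 451/240 25/16 13/6

Answer: 3 17/5 37/12 65/18
631/240 53/25 287/100 115/48
59/36 451/240 25/16 13/6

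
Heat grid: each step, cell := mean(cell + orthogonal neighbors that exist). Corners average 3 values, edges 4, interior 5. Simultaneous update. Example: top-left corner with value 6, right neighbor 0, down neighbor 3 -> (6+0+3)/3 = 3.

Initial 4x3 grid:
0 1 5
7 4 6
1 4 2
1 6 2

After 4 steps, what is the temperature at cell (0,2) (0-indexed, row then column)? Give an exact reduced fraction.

Answer: 19189/5400

Derivation:
Step 1: cell (0,2) = 4
Step 2: cell (0,2) = 43/12
Step 3: cell (0,2) = 881/240
Step 4: cell (0,2) = 19189/5400
Full grid after step 4:
  12973/4050 1478087/432000 19189/5400
  708991/216000 615673/180000 262247/72000
  696691/216000 411307/120000 761441/216000
  416441/129600 946933/288000 445441/129600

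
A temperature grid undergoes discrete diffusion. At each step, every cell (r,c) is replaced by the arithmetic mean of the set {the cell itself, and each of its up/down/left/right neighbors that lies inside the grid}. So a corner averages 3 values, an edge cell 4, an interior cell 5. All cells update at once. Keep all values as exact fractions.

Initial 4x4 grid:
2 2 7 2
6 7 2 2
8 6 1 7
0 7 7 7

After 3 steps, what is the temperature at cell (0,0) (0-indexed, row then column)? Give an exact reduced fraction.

Step 1: cell (0,0) = 10/3
Step 2: cell (0,0) = 163/36
Step 3: cell (0,0) = 4723/1080
Full grid after step 3:
  4723/1080 30857/7200 1081/288 7873/2160
  35057/7200 13429/3000 25351/6000 569/144
  2407/480 10157/2000 2399/500 1889/400
  419/80 417/80 6367/1200 953/180

Answer: 4723/1080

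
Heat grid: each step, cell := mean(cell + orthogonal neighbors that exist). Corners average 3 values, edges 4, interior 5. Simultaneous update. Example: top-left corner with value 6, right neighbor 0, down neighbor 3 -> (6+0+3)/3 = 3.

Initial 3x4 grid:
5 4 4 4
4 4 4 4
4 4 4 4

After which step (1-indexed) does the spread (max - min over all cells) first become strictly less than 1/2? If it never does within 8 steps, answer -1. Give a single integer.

Step 1: max=13/3, min=4, spread=1/3
  -> spread < 1/2 first at step 1
Step 2: max=77/18, min=4, spread=5/18
Step 3: max=905/216, min=4, spread=41/216
Step 4: max=107897/25920, min=4, spread=4217/25920
Step 5: max=6429949/1555200, min=28879/7200, spread=38417/311040
Step 6: max=384448211/93312000, min=578597/144000, spread=1903471/18662400
Step 7: max=22995869089/5598720000, min=17395759/4320000, spread=18038617/223948800
Step 8: max=1376960982851/335923200000, min=1568126759/388800000, spread=883978523/13436928000

Answer: 1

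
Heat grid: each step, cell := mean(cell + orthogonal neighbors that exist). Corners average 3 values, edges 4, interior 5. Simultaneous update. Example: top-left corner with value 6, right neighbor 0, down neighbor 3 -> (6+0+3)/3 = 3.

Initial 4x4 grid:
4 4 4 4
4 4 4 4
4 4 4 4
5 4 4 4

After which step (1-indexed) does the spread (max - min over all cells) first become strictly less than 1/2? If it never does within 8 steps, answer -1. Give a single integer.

Answer: 1

Derivation:
Step 1: max=13/3, min=4, spread=1/3
  -> spread < 1/2 first at step 1
Step 2: max=77/18, min=4, spread=5/18
Step 3: max=905/216, min=4, spread=41/216
Step 4: max=26963/6480, min=4, spread=1043/6480
Step 5: max=803153/194400, min=4, spread=25553/194400
Step 6: max=23999459/5832000, min=72079/18000, spread=645863/5832000
Step 7: max=717481691/174960000, min=480971/120000, spread=16225973/174960000
Step 8: max=21472677983/5248800000, min=216701/54000, spread=409340783/5248800000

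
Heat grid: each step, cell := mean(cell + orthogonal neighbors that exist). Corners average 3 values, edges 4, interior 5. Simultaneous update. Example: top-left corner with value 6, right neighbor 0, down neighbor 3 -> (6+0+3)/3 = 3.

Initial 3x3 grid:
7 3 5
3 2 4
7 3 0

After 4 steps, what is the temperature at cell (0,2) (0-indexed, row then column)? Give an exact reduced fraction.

Step 1: cell (0,2) = 4
Step 2: cell (0,2) = 11/3
Step 3: cell (0,2) = 127/36
Step 4: cell (0,2) = 71/20
Full grid after step 4:
  26069/6480 652867/172800 71/20
  669317/172800 86693/24000 573217/172800
  96401/25920 9203/2700 82541/25920

Answer: 71/20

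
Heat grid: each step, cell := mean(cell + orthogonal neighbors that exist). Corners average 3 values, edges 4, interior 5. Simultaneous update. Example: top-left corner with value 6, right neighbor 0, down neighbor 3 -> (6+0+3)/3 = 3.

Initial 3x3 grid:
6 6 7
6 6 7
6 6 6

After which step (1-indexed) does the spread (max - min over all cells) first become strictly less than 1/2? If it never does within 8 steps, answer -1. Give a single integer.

Step 1: max=20/3, min=6, spread=2/3
Step 2: max=233/36, min=6, spread=17/36
  -> spread < 1/2 first at step 2
Step 3: max=13807/2160, min=1091/180, spread=143/432
Step 4: max=820349/129600, min=16463/2700, spread=1205/5184
Step 5: max=48955303/7776000, min=441541/72000, spread=10151/62208
Step 6: max=2925029141/466560000, min=119649209/19440000, spread=85517/746496
Step 7: max=175033990927/27993600000, min=14398553671/2332800000, spread=720431/8957952
Step 8: max=10481310194669/1679616000000, min=36064161863/5832000000, spread=6069221/107495424

Answer: 2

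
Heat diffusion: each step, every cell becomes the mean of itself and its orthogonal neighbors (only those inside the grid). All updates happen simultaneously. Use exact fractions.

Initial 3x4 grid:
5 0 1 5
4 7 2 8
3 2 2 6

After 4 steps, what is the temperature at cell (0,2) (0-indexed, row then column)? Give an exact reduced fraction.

Step 1: cell (0,2) = 2
Step 2: cell (0,2) = 167/48
Step 3: cell (0,2) = 4937/1440
Step 4: cell (0,2) = 159959/43200
Full grid after step 4:
  29833/8640 48433/14400 159959/43200 101149/25920
  197087/57600 85783/24000 29711/8000 79639/19200
  3427/960 12727/3600 42421/10800 107039/25920

Answer: 159959/43200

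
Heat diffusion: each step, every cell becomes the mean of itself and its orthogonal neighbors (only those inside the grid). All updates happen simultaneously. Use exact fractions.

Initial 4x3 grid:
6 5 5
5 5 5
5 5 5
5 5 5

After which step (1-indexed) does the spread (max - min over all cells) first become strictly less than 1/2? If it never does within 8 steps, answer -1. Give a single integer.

Answer: 1

Derivation:
Step 1: max=16/3, min=5, spread=1/3
  -> spread < 1/2 first at step 1
Step 2: max=95/18, min=5, spread=5/18
Step 3: max=1121/216, min=5, spread=41/216
Step 4: max=133817/25920, min=5, spread=4217/25920
Step 5: max=7985149/1555200, min=36079/7200, spread=38417/311040
Step 6: max=477760211/93312000, min=722597/144000, spread=1903471/18662400
Step 7: max=28594589089/5598720000, min=21715759/4320000, spread=18038617/223948800
Step 8: max=1712884182851/335923200000, min=1956926759/388800000, spread=883978523/13436928000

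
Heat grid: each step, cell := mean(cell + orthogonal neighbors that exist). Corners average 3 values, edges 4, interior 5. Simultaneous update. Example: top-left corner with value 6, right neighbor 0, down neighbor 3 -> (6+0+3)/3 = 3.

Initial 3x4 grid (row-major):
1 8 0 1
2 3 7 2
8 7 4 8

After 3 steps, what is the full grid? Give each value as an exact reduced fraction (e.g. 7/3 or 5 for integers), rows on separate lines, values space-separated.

After step 1:
  11/3 3 4 1
  7/2 27/5 16/5 9/2
  17/3 11/2 13/2 14/3
After step 2:
  61/18 241/60 14/5 19/6
  547/120 103/25 118/25 401/120
  44/9 173/30 149/30 47/9
After step 3:
  4307/1080 12893/3600 4411/1200 1117/360
  30521/7200 13909/3000 11969/3000 29611/7200
  5477/1080 2221/450 1163/225 4871/1080

Answer: 4307/1080 12893/3600 4411/1200 1117/360
30521/7200 13909/3000 11969/3000 29611/7200
5477/1080 2221/450 1163/225 4871/1080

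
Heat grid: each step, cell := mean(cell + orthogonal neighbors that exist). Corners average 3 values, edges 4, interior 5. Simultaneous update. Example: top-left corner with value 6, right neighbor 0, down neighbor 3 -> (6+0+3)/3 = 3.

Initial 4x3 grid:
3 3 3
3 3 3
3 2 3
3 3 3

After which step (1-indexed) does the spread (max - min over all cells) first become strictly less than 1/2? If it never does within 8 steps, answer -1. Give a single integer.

Answer: 1

Derivation:
Step 1: max=3, min=11/4, spread=1/4
  -> spread < 1/2 first at step 1
Step 2: max=3, min=277/100, spread=23/100
Step 3: max=1187/400, min=13589/4800, spread=131/960
Step 4: max=21209/7200, min=123049/43200, spread=841/8640
Step 5: max=4226627/1440000, min=49297949/17280000, spread=56863/691200
Step 6: max=37890457/12960000, min=445025659/155520000, spread=386393/6220800
Step 7: max=15131641187/5184000000, min=178230276869/62208000000, spread=26795339/497664000
Step 8: max=906033850333/311040000000, min=10713624285871/3732480000000, spread=254051069/5971968000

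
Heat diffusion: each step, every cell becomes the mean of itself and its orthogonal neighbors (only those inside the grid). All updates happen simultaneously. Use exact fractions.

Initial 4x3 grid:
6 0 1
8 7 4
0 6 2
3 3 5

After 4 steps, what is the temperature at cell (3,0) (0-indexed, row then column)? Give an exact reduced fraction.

Answer: 163589/43200

Derivation:
Step 1: cell (3,0) = 2
Step 2: cell (3,0) = 7/2
Step 3: cell (3,0) = 2537/720
Step 4: cell (3,0) = 163589/43200
Full grid after step 4:
  268621/64800 1689469/432000 116573/32400
  454121/108000 353533/90000 808117/216000
  47239/12000 1415107/360000 806177/216000
  163589/43200 3185903/864000 486517/129600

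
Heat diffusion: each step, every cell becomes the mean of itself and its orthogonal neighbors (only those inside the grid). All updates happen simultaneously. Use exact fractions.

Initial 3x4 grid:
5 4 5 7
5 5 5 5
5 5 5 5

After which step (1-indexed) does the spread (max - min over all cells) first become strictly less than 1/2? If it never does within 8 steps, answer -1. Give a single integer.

Step 1: max=17/3, min=14/3, spread=1
Step 2: max=197/36, min=173/36, spread=2/3
Step 3: max=1147/216, min=2617/540, spread=167/360
  -> spread < 1/2 first at step 3
Step 4: max=339643/64800, min=79267/16200, spread=301/864
Step 5: max=20179157/3888000, min=2392399/486000, spread=69331/259200
Step 6: max=1203356383/233280000, min=960765349/194400000, spread=252189821/1166400000
Step 7: max=71869194197/13996800000, min=57829774841/11664000000, spread=12367321939/69984000000
Step 8: max=4297602174223/839808000000, min=3479504628769/699840000000, spread=610983098501/4199040000000

Answer: 3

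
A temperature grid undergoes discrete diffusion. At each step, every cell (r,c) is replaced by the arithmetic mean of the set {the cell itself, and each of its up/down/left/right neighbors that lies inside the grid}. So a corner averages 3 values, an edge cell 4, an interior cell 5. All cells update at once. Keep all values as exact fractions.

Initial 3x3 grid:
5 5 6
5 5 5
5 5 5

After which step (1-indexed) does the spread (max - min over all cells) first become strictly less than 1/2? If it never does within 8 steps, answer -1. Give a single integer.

Step 1: max=16/3, min=5, spread=1/3
  -> spread < 1/2 first at step 1
Step 2: max=95/18, min=5, spread=5/18
Step 3: max=1121/216, min=5, spread=41/216
Step 4: max=66931/12960, min=1811/360, spread=347/2592
Step 5: max=3994937/777600, min=18157/3600, spread=2921/31104
Step 6: max=239108539/46656000, min=2185483/432000, spread=24611/373248
Step 7: max=14315522033/2799360000, min=49256741/9720000, spread=207329/4478976
Step 8: max=857837952451/167961600000, min=2630801599/518400000, spread=1746635/53747712

Answer: 1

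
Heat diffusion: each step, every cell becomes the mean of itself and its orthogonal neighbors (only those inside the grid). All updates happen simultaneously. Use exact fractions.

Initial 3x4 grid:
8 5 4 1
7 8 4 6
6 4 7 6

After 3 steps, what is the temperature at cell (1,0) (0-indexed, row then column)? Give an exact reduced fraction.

Step 1: cell (1,0) = 29/4
Step 2: cell (1,0) = 1511/240
Step 3: cell (1,0) = 92293/14400
Full grid after step 3:
  1667/270 41869/7200 34189/7200 613/135
  92293/14400 17161/3000 5367/1000 22771/4800
  13231/2160 21797/3600 9791/1800 11663/2160

Answer: 92293/14400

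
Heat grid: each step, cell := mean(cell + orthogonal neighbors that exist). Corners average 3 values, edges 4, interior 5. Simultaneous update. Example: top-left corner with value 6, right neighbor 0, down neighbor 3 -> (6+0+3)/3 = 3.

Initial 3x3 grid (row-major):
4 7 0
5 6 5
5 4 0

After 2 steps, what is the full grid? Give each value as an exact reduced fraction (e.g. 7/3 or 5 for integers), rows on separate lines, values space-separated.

Answer: 175/36 1139/240 11/3
51/10 423/100 303/80
161/36 1009/240 19/6

Derivation:
After step 1:
  16/3 17/4 4
  5 27/5 11/4
  14/3 15/4 3
After step 2:
  175/36 1139/240 11/3
  51/10 423/100 303/80
  161/36 1009/240 19/6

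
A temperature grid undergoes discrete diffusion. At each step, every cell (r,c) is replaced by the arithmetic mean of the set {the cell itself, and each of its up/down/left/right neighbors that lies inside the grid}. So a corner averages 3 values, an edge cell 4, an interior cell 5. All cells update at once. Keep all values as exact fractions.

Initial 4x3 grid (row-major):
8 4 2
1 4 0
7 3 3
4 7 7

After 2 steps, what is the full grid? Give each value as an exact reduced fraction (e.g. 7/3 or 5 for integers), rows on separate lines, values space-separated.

After step 1:
  13/3 9/2 2
  5 12/5 9/4
  15/4 24/5 13/4
  6 21/4 17/3
After step 2:
  83/18 397/120 35/12
  929/240 379/100 99/40
  391/80 389/100 479/120
  5 1303/240 85/18

Answer: 83/18 397/120 35/12
929/240 379/100 99/40
391/80 389/100 479/120
5 1303/240 85/18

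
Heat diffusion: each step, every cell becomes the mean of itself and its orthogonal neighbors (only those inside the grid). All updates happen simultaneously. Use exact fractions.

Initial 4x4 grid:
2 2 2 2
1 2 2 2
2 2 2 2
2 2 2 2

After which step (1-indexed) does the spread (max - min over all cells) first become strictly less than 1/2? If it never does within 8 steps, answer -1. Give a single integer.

Answer: 1

Derivation:
Step 1: max=2, min=5/3, spread=1/3
  -> spread < 1/2 first at step 1
Step 2: max=2, min=209/120, spread=31/120
Step 3: max=2, min=1949/1080, spread=211/1080
Step 4: max=2, min=199157/108000, spread=16843/108000
Step 5: max=17921/9000, min=1805357/972000, spread=130111/972000
Step 6: max=1072841/540000, min=54677633/29160000, spread=3255781/29160000
Step 7: max=1068893/540000, min=1649246309/874800000, spread=82360351/874800000
Step 8: max=191893559/97200000, min=49736683109/26244000000, spread=2074577821/26244000000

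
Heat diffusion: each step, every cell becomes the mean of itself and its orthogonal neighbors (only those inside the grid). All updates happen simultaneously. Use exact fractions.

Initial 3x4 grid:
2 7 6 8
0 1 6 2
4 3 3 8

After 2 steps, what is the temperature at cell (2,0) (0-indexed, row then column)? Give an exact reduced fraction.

Answer: 41/18

Derivation:
Step 1: cell (2,0) = 7/3
Step 2: cell (2,0) = 41/18
Full grid after step 2:
  35/12 343/80 1181/240 217/36
  629/240 31/10 99/20 289/60
  41/18 809/240 941/240 46/9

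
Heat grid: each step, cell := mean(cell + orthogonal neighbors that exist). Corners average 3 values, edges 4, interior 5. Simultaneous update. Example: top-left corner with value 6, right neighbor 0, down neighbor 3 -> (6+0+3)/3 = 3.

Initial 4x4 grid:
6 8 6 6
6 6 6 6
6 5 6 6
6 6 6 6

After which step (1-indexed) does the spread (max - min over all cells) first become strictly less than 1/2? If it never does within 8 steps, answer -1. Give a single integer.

Answer: 3

Derivation:
Step 1: max=20/3, min=23/4, spread=11/12
Step 2: max=97/15, min=35/6, spread=19/30
Step 3: max=13687/2160, min=14081/2400, spread=10141/21600
  -> spread < 1/2 first at step 3
Step 4: max=81089/12960, min=63613/10800, spread=23767/64800
Step 5: max=12083023/1944000, min=12781937/2160000, spread=5792797/19440000
Step 6: max=360381193/58320000, min=384759881/64800000, spread=140973001/583200000
Step 7: max=10767810847/1749600000, min=11577120881/1944000000, spread=3484020541/17496000000
Step 8: max=64394175701/10497600000, min=348170057093/58320000000, spread=86178271213/524880000000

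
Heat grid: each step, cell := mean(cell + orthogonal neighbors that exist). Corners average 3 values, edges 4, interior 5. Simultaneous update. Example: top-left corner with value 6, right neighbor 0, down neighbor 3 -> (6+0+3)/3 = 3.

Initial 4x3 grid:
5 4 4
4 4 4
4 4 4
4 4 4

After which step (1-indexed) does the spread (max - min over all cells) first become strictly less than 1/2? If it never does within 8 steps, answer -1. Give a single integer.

Step 1: max=13/3, min=4, spread=1/3
  -> spread < 1/2 first at step 1
Step 2: max=77/18, min=4, spread=5/18
Step 3: max=905/216, min=4, spread=41/216
Step 4: max=107897/25920, min=4, spread=4217/25920
Step 5: max=6429949/1555200, min=28879/7200, spread=38417/311040
Step 6: max=384448211/93312000, min=578597/144000, spread=1903471/18662400
Step 7: max=22995869089/5598720000, min=17395759/4320000, spread=18038617/223948800
Step 8: max=1376960982851/335923200000, min=1568126759/388800000, spread=883978523/13436928000

Answer: 1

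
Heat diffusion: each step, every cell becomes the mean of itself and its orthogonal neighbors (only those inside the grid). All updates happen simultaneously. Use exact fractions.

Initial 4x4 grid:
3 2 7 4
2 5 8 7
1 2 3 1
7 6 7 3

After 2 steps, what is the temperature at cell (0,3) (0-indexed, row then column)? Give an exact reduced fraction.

Answer: 65/12

Derivation:
Step 1: cell (0,3) = 6
Step 2: cell (0,3) = 65/12
Full grid after step 2:
  28/9 469/120 43/8 65/12
  713/240 101/25 97/20 41/8
  829/240 199/50 437/100 491/120
  79/18 1099/240 1087/240 143/36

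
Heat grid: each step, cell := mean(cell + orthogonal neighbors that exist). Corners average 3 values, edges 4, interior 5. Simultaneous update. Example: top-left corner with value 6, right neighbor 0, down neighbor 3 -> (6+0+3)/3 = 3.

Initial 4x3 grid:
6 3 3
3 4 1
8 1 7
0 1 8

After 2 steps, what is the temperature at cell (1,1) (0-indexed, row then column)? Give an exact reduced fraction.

Step 1: cell (1,1) = 12/5
Step 2: cell (1,1) = 98/25
Full grid after step 2:
  53/12 191/60 121/36
  293/80 98/25 191/60
  309/80 327/100 263/60
  17/6 451/120 145/36

Answer: 98/25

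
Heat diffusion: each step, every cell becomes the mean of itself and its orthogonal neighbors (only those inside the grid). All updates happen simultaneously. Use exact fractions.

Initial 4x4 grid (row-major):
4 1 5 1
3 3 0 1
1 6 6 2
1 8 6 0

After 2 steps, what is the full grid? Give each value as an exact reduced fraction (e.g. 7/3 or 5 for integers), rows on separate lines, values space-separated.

After step 1:
  8/3 13/4 7/4 7/3
  11/4 13/5 3 1
  11/4 24/5 4 9/4
  10/3 21/4 5 8/3
After step 2:
  26/9 77/30 31/12 61/36
  323/120 82/25 247/100 103/48
  409/120 97/25 381/100 119/48
  34/9 1103/240 203/48 119/36

Answer: 26/9 77/30 31/12 61/36
323/120 82/25 247/100 103/48
409/120 97/25 381/100 119/48
34/9 1103/240 203/48 119/36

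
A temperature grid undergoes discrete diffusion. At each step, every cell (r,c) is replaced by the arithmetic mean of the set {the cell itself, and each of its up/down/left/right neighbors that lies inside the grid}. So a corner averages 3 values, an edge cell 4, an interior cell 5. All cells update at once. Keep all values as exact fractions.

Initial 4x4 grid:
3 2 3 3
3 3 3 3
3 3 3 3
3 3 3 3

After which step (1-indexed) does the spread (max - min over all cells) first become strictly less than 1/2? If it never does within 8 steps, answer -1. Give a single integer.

Step 1: max=3, min=8/3, spread=1/3
  -> spread < 1/2 first at step 1
Step 2: max=3, min=329/120, spread=31/120
Step 3: max=3, min=3029/1080, spread=211/1080
Step 4: max=3, min=307157/108000, spread=16843/108000
Step 5: max=26921/9000, min=2777357/972000, spread=130111/972000
Step 6: max=1612841/540000, min=83837633/29160000, spread=3255781/29160000
Step 7: max=1608893/540000, min=2524046309/874800000, spread=82360351/874800000
Step 8: max=289093559/97200000, min=75980683109/26244000000, spread=2074577821/26244000000

Answer: 1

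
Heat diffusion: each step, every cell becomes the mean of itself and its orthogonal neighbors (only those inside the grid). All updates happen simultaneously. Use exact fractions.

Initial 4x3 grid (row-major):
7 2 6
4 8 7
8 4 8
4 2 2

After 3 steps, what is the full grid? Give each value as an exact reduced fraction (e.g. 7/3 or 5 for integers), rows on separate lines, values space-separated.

Answer: 1145/216 16403/2880 799/144
8149/1440 323/60 117/20
7181/1440 1279/240 1211/240
2051/432 3163/720 113/24

Derivation:
After step 1:
  13/3 23/4 5
  27/4 5 29/4
  5 6 21/4
  14/3 3 4
After step 2:
  101/18 241/48 6
  253/48 123/20 45/8
  269/48 97/20 45/8
  38/9 53/12 49/12
After step 3:
  1145/216 16403/2880 799/144
  8149/1440 323/60 117/20
  7181/1440 1279/240 1211/240
  2051/432 3163/720 113/24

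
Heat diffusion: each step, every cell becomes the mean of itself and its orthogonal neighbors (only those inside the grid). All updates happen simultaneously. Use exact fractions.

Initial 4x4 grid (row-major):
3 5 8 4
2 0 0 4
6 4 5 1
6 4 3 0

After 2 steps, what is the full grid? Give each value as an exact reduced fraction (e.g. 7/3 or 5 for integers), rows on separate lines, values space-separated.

After step 1:
  10/3 4 17/4 16/3
  11/4 11/5 17/5 9/4
  9/2 19/5 13/5 5/2
  16/3 17/4 3 4/3
After step 2:
  121/36 827/240 1019/240 71/18
  767/240 323/100 147/50 809/240
  983/240 347/100 153/50 521/240
  169/36 983/240 671/240 41/18

Answer: 121/36 827/240 1019/240 71/18
767/240 323/100 147/50 809/240
983/240 347/100 153/50 521/240
169/36 983/240 671/240 41/18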